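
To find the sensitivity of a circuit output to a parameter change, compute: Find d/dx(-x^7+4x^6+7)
Power rule: d/dx(ax^n)=n·a·x^(n-1)
Term by term: -7·x^6 + 24·x^5

Answer: -7x^6 + 24x^5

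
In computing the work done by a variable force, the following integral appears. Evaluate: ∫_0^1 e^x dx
Antiderivative: e^x
Evaluate: (e^1-1)

Answer: e^1-1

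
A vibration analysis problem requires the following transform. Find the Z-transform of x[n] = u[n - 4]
Using the time-shift property: Z{u[n-4]}=z^(-4)*z/(z-1)
=z^(-3)/(z-1)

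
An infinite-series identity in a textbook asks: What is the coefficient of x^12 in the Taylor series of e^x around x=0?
Taylor series of e^x = Σ x^n/n!
Coefficient of x^12 = 1/12! = 1/479001600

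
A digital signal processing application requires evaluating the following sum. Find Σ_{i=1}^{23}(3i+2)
= 3·Σ i+2·23 = 3·276+46 = 874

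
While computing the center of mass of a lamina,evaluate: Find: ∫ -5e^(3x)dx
Since d/dx[e^(3x)] = 3e^(3x), we get -5/3 e^(3x)+C

Answer: (-5/3)e^(3x)+C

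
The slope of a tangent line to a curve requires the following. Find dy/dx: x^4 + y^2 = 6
Differentiate: 4x^3 + 2y·(dy/dx) = 0
dy/dx = -4x^3/(2y)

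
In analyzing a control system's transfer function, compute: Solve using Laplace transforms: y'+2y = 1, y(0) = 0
Take L of both sides: sY(s)-0+2Y(s) = 1/s
Y(s)(s+2) = 1/s+0
Y(s) = 1/(s(s+2))+0/(s+2)
Partial fractions: 1/(s(s+2)) = (1/2)/s - (1/2)/(s+2)
So Y(s) = (1/2)/s - (1/2)/(s+2)
Inverse transform (L^(-1){1/s} = 1, L^(-1){1/(s+2)} = e^(-2t)):

Answer: y(t) = 1/2 - (1/2)·e^(-2t)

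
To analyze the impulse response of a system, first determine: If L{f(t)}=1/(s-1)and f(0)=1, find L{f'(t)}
L{f'(t)} = s·F(s) - f(0) = s/(s-1) - 1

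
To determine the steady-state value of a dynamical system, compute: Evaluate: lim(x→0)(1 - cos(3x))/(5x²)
Using 1-cos(u) ≈ u²/2 for small u:
(1-cos(3x)) ≈ (3x)²/2=9x²/2
So limit=9/(2·5)=9/10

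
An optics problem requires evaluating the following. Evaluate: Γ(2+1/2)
Γ(n+1/2)=(2n)!√π/(4^n·n!)
=24√π/(16·2)=(3/4)·√π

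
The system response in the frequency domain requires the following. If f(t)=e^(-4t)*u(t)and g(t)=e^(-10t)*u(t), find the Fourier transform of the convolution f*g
By the convolution theorem: F{f*g}=F(omega)*G(omega)
F(omega)=1/(4+j*omega), G(omega)=1/(10+j*omega)
F{f*g}=1/((4+j*omega)(10+j*omega))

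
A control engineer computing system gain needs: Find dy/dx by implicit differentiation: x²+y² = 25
Differentiate both sides: 2x+2y·(dy/dx) = 0
Solve: dy/dx = -2x/(2y) = -x/y

Answer: dy/dx = -x/y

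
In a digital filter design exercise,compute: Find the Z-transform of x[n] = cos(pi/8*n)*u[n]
Z{cos(w0 * n) * u[n]}=z(z - cos(w0))/(z^2 - 2z * cos(w0) + 1)
With w0=pi/8: X(z)=z(z - cos(pi/8))/(z^2 - 2z * cos(pi/8) + 1)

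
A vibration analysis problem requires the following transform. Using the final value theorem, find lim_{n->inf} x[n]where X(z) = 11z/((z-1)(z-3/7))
Final value theorem: lim x[n] = lim_{z->1} (z-1)*X(z)
(z-1)*X(z) = 11z/(z-3/7)
As z->1: 11/(1-3/7) = 11/(4/7) = 77/4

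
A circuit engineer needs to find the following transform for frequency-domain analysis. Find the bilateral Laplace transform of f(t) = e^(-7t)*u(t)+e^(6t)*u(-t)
For e^(-7t) * u(t): L=1/(s + 7), Re(s) > -7
For e^(6t) * u(-t): L=-1/(s-6), Re(s) < 6
Combined: F(s)=1/(s + 7) - 1/(s-6), -7 < Re(s) < 6

Answer: 1/(s + 7) - 1/(s-6), ROC: -7 < Re(s) < 6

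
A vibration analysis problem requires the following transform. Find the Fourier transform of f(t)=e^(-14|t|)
Using the standard pair: F{e^(-a|t|)}=2a/(a^2+omega^2)
With a=14: F(omega)=28/(196+omega^2)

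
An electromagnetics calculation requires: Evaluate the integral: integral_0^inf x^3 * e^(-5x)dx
This is a Gamma integral. Substitute u=5x (du=5 dx):
integral_0^inf x^3*e^(-5x) dx=(1/5^4) integral_0^inf u^3*e^(-u) du
=Gamma(4)/5^4=3!/5^4=6/625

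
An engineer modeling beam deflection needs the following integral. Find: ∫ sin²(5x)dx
Using identity sin²(u) = (1 - cos(2u))/2:
∫ (1 - cos(10x))/2 dx = x/2 - sin(10x)/20+C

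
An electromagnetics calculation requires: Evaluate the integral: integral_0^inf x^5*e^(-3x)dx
This is a Gamma integral. Substitute u=3x (du=3 dx):
integral_0^inf x^5*e^(-3x) dx=(1/3^6) integral_0^inf u^5*e^(-u) du
=Gamma(6)/3^6=5!/3^6=120/729

Answer: 40/243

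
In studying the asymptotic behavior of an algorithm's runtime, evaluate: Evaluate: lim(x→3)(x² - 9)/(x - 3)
Factor: (x² - 9)=(x-3)(x+3)
Cancel (x-3): lim(x→3) (x+3)=6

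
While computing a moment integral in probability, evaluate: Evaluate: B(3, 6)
B(x,y)=Γ(x)Γ(y)/Γ(x+y)=(x-1)!(y-1)!/(x+y-1)!
B(3,6)=2!·5!/8!=1/168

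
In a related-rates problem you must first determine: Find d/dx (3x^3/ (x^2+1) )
Quotient rule: (f/g)'=(f'g - fg')/g²
f=3x^3, f'=9x^2
g=x^2 + 1, g'=2x

Answer: (9x^2·(x^2 + 1) - 6x^4)/(x^2 + 1)²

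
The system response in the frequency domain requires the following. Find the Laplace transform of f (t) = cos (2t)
L{cos(wt)}=s/(s²+w²)
L{cos(2t)}=s/(s²+4)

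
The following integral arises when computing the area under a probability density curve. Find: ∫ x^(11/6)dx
Power rule: ∫ x^(11/6) dx=x^(17/6)/(17/6)+C

Answer: (6/17)·x^(17/6)+C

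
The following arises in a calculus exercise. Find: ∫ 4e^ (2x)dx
Since d/dx[e^(2x)] = 2e^(2x), we get 2 e^(2x) + C

Answer: 2e^(2x) + C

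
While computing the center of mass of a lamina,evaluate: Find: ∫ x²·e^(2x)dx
Integration by parts twice:
First: u=x², dv=e^(2x) dx => x²e^(2x)/2 - (2/2)∫ xe^(2x) dx
Second (∫ xe^(2x) dx): xe^(2x)/2 - e^(2x)/4
Combining: e^(2x)(x²/2-2x/4+2/8)+C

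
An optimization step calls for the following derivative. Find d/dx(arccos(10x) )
d/dx[arccos(u)]=-u'/√(1-u²), u=10x, u'=10

Answer: -10/√(1-100x²)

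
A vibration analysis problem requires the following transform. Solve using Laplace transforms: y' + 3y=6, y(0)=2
Take L of both sides: sY(s)-2+3Y(s)=6/s
Y(s)(s+3)=6/s+2
Y(s)=6/(s(s+3))+2/(s+3)
Partial fractions: 6/(s(s+3))=2/s - 2/(s+3)
So Y(s)=2/s
Inverse transform (L^(-1){1/s}=1, L^(-1){1/(s+3)}=e^(-3t)):

Answer: y(t)=2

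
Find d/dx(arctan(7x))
d/dx[arctan(u)] = u'/(1 + u²), u = 7x, u' = 7

Answer: 7/(1 + 49x²)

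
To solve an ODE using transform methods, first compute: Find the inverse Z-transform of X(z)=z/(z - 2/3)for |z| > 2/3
Standard pair: z/(z-a) <-> a^n*u[n] for causal signals
With a=2/3: x[n]=(2/3)^n*u[n]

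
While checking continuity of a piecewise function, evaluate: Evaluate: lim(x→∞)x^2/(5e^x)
Apply L'Hôpital 2 times (∞/∞ each time):
Eventually get 2!/(5e^x) → 0

Answer: 0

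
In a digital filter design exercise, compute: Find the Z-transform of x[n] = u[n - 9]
Using the time-shift property: Z{u[n-9]} = z^(-9)*z/(z-1)
= z^(-8)/(z-1)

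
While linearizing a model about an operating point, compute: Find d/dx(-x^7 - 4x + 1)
Power rule: d/dx(ax^n) = n·a·x^(n-1)
Term by term: -7·x^6 - 4

Answer: -7x^6 - 4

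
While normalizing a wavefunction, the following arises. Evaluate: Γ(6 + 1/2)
Γ(n + 1/2) = (2n)!√π/(4^n·n!)
= 479001600√π/(4096·720) = (10395/64)·√π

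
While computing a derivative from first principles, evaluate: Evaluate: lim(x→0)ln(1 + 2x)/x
L'Hôpital (0/0): lim 2/(1+2x) / 1=2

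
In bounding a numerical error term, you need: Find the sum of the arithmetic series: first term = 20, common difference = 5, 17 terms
Last term: a_n = 20+(17-1)·5 = 100
Sum = n(a_1+a_n)/2 = 17(20+100)/2 = 1020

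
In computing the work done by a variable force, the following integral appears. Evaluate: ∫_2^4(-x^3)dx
Step 1: Find antiderivative F(x) = (-1/4)x^4
Step 2: F(4) - F(2) = -64 - (-4) = -60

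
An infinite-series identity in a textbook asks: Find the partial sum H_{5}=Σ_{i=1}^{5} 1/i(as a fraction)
H_5 = 1 + 1/2 + 1/3 + ... + 1/5
= 137/60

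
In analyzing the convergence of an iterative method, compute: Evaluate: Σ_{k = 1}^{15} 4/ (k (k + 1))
Partial fractions: 4/(k(k + 1)) = 4/k - 4/(k + 1)
Telescoping sum: 4(1 - 1/16) = 4·15/16

Answer: 15/4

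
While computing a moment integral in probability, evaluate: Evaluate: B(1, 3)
B(x,y)=Γ(x)Γ(y)/Γ(x + y)=(x-1)!(y-1)!/(x + y-1)!
B(1,3)=0!·2!/3!=1/3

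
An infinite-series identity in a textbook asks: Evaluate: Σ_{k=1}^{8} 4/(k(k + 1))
Partial fractions: 4/(k(k+1))=4/k - 4/(k+1)
Telescoping sum: 4(1-1/9)=4·8/9

Answer: 32/9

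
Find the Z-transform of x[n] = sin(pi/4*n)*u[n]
Z{sin(w0 * n) * u[n]}=z * sin(w0)/(z^2 - 2z * cos(w0) + 1)
With w0=pi/4: X(z)=z * sin(pi/4)/(z^2 - 2z * cos(pi/4) + 1)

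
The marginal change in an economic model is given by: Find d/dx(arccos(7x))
d/dx[arccos(u)]=-u'/√(1-u²), u=7x, u'=7

Answer: -7/√(1-49x²)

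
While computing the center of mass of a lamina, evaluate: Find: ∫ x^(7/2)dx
Power rule: ∫ x^(7/2) dx=x^(9/2)/(9/2)+C

Answer: (2/9)·x^(9/2)+C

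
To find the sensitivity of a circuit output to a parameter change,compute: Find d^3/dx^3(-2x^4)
Apply power rule 3 times:
d^1: -8x^3
d^2: -24x^2
d^3: -48x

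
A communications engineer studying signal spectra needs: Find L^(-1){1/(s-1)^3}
L^(-1){1/(s-a)^n}=t^(n-1)·e^(at)/(n-1)!
Here a=1, n=3: t^2·e^(t)/2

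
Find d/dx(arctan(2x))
d/dx[arctan(u)]=u'/(1 + u²), u=2x, u'=2

Answer: 2/(1 + 4x²)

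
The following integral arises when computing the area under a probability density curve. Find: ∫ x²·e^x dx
Integration by parts twice:
First: u=x², dv=e^x dx => x²e^x - 2∫ xe^x dx
Second: u=x, dv=e^x dx => xe^x - e^x
Combining: x²e^x - 2xe^x + 2e^x + C

Answer: e^x(x² - 2x + 2) + C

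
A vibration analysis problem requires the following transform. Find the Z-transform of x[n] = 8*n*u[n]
Z{n * u[n]} = z/(z-1)^2
By linearity: Z{8 * n * u[n]} = 8z/(z-1)^2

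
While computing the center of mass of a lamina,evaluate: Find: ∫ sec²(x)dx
Since d/dx[tan(x)] = sec²(x), integral = tan(x) + C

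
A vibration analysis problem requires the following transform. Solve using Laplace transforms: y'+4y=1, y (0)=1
Take L of both sides: sY(s) - 1 + 4Y(s) = 1/s
Y(s)(s + 4) = 1/s + 1
Y(s) = 1/(s(s + 4)) + 1/(s + 4)
Partial fractions: 1/(s(s + 4)) = (1/4)/s - (1/4)/(s + 4)
So Y(s) = (1/4)/s + (3/4)/(s + 4)
Inverse transform (L^(-1){1/s} = 1, L^(-1){1/(s + 4)} = e^(-4t)):

Answer: y(t) = 1/4 + (3/4)·e^(-4t)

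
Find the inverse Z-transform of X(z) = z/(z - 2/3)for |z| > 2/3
Standard pair: z/(z-a) <-> a^n * u[n] for causal signals
With a=2/3: x[n]=(2/3)^n * u[n]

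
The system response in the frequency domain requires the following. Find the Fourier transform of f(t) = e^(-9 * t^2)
The Fourier transform of a Gaussian e^(-a * t^2) is sqrt(pi/a) * e^(-omega^2/(4a)).
With a=9: F(omega)=sqrt(pi)/3 * e^(-omega^2/36)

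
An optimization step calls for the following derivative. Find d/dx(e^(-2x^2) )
Chain rule: d/dx[e^u]=e^u · u' where u=-2x^2
u'=-4x

Answer: -4x·e^(-2x^2)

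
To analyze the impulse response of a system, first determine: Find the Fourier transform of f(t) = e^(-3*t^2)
The Fourier transform of a Gaussian e^(-a*t^2) is sqrt(pi/a)*e^(-omega^2/(4a)).
With a=3: F(omega)=sqrt(pi/3)*e^(-omega^2/12)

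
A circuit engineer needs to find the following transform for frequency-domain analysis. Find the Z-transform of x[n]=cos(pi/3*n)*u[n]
Z{cos(w0 * n) * u[n]} = z(z - cos(w0))/(z^2 - 2z * cos(w0) + 1)
With w0 = pi/3: X(z) = z(z - cos(pi/3))/(z^2 - 2z * cos(pi/3) + 1)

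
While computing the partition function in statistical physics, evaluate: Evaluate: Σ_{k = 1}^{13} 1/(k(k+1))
Partial fractions: 1/(k(k + 1)) = 1/k - 1/(k + 1)
Telescoping sum: 1(1 - 1/14) = 1·13/14

Answer: 13/14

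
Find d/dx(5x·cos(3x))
Product rule: (fg)'=f'g+fg'
f=5x, f'=5
g=cos(3x), g'=-3·sin(3x)

Answer: 5·cos(3x)-15x·sin(3x)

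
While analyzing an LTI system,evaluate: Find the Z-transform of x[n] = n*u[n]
Standard pair: Z{n * u[n]}=z/(z-1)^2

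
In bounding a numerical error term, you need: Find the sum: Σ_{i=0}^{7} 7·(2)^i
Geometric series: S = a(1 - r^n)/(1 - r)
a = 7, r = 2, n = 8
S = 7(1-256)/-1 = 1785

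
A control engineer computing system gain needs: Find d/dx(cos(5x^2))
Chain rule: d/dx[cos(u)]=-sin(u)·u' where u=5x^2
u'=10x

Answer: -10x·sin(5x^2)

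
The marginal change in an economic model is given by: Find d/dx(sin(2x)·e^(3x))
Product rule: (fg)' = f'g+fg'
f = sin(2x), f' = 2·cos(2x)
g = e^(3x), g' = 3·e^(3x)

Answer: 2·cos(2x)·e^(3x)+3·sin(2x)·e^(3x)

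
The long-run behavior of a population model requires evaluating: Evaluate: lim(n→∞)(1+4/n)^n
This is the definition of e^4: lim(1+4/n)^n = e^4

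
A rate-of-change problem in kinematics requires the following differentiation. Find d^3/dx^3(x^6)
Apply power rule 3 times:
d^1: 6x^5
d^2: 30x^4
d^3: 120x^3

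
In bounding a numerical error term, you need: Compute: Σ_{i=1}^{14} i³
Using formula: Σ i^3=[n(n + 1)/2]²=[14·15/2]²=11025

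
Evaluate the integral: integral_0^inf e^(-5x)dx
integral_0^inf e^(-5x) dx=[-1/5 * e^(-5x)]_0^inf
=0 - (-1/5)=1/5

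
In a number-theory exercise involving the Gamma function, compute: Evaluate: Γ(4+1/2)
Γ(n + 1/2)=(2n)!√π/(4^n·n!)
=40320√π/(256·24)=(105/16)·√π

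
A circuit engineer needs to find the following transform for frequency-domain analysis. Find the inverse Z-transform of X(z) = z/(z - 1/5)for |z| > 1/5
Standard pair: z/(z-a) <-> a^n*u[n] for causal signals
With a = 1/5: x[n] = (1/5)^n*u[n]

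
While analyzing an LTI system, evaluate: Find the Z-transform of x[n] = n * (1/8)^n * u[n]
Using the property Z{n*a^n*u[n]} = az/(z-a)^2
With a = 1/8: X(z) = (1/8)z/(z - 1/8)^2, |z| > 1/8

Answer: (1/8)z/(z - 1/8)^2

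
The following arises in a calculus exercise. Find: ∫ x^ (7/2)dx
Power rule: ∫ x^(7/2) dx = x^(9/2)/(9/2) + C

Answer: (2/9)·x^(9/2) + C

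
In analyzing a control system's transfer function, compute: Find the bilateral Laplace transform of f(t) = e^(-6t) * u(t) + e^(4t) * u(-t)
For e^(-6t) * u(t): L=1/(s+6), Re(s) > -6
For e^(4t) * u(-t): L=-1/(s-4), Re(s) < 4
Combined: F(s)=1/(s+6)-1/(s-4), -6 < Re(s) < 4

Answer: 1/(s+6)-1/(s-4), ROC: -6 < Re(s) < 4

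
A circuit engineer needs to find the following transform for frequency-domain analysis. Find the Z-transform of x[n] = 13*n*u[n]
Z{n * u[n]} = z/(z-1)^2
By linearity: Z{13 * n * u[n]} = 13z/(z-1)^2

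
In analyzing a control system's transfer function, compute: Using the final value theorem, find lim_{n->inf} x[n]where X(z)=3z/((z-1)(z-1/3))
Final value theorem: lim x[n] = lim_{z->1} (z-1) * X(z)
(z-1) * X(z) = 3z/(z-1/3)
As z->1: 3/(1 - 1/3) = 3/(2/3) = 9/2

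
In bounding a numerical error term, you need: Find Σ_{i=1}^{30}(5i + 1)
=5·Σ i + 1·30=5·465 + 30=2355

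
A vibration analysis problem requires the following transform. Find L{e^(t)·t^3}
First shifting: L{e^(at)f(t)} = F(s-a)
L{t^3} = 6/s^4
Shift s → s-1: 6/(s-1)^4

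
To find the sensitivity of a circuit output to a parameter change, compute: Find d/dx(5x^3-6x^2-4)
Power rule: d/dx(ax^n)=n·a·x^(n-1)
Term by term: 15·x^2-12·x

Answer: 15x^2-12x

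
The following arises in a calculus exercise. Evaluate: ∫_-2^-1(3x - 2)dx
Step 1: Find antiderivative F(x)=(3/2)x^2 - 2x
Step 2: F(-1) - F(-2)=7/2 - (10)=-13/2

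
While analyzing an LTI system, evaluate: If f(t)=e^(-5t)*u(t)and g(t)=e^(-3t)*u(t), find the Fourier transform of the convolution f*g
By the convolution theorem: F{f*g} = F(omega)*G(omega)
F(omega) = 1/(5 + j*omega), G(omega) = 1/(3 + j*omega)
F{f*g} = 1/((5 + j*omega)(3 + j*omega))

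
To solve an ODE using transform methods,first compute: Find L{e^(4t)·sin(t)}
First shifting: L{e^(at)f(t)} = F(s-a)
L{sin(t)} = 1/(s²+1)
Shift: 1/((s-4)²+1)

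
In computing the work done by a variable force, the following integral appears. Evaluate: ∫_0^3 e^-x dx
Antiderivative: -e^-x
Evaluate: -(e^-3 - 1)

Answer: (e^-3 - 1)/(-1)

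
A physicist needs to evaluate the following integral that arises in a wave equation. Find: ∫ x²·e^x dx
Integration by parts twice:
First: u = x², dv = e^x dx => x²e^x - 2∫ xe^x dx
Second: u = x, dv = e^x dx => xe^x - e^x
Combining: x²e^x - 2xe^x + 2e^x + C

Answer: e^x(x² - 2x + 2) + C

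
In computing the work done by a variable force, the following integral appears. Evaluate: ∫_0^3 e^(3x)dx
Antiderivative: (1/3)e^(3x)
Evaluate: (1/3)(e^9 - 1)

Answer: (e^9 - 1)/3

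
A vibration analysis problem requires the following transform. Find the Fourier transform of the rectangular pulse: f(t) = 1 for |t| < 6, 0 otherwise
F(omega)=integral from -6 to 6 of e^(-j * omega * t) dt
=2 * sin(6 * omega)/omega=12 * sinc(6 * omega/pi)

Answer: 2 * sin(6 * omega)/omega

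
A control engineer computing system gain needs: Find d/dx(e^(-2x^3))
Chain rule: d/dx[e^u] = e^u · u' where u = -2x^3
u' = -6x^2

Answer: -6x^2·e^(-2x^3)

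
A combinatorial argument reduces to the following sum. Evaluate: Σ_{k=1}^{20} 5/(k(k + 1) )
Partial fractions: 5/(k(k+1)) = 5/k - 5/(k+1)
Telescoping sum: 5(1-1/21) = 5·20/21

Answer: 100/21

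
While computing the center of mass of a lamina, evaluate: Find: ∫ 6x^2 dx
Using power rule: ∫ 6x^2 dx=6/3 x^3 + C=2x^3 + C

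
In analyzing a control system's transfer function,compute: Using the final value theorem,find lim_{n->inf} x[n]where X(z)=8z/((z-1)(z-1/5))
Final value theorem: lim x[n] = lim_{z->1} (z-1) * X(z)
(z-1) * X(z) = 8z/(z-1/5)
As z->1: 8/(1-1/5) = 8/(4/5) = 10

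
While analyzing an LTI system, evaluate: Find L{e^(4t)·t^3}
First shifting: L{e^(at)f(t)}=F(s-a)
L{t^3}=6/s^4
Shift s → s-4: 6/(s-4)^4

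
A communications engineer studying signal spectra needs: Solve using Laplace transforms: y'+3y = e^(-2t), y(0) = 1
Take L: sY - 1+3Y = 1/(s+2)
Y(s+3) = 1/(s+2)+1
Y = 1/((s+2)(s+3))+1/(s+3)
Partial fractions: 1/((s+2)(s+3)) = 1/(s+2)-1/(s+3)
So Y = 1/(s+2)
Inverse Laplace transform (L^(-1){1/(s+2)} = e^(-2t), L^(-1){1/(s+3)} = e^(-3t)):

Answer: y(t) = 1·e^(-2t)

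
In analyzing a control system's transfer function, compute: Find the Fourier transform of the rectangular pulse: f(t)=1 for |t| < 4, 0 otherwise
F(omega)=integral from -4 to 4 of e^(-j*omega*t) dt
=2*sin(4*omega)/omega=8*sinc(4*omega/pi)

Answer: 2*sin(4*omega)/omega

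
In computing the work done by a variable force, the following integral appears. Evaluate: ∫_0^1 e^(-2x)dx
Antiderivative: (1/(-2))e^(-2x)
Evaluate: (1/(-2))(e^-2-1)

Answer: (e^-2-1)/(-2)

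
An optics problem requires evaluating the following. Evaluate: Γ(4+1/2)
Γ(n + 1/2) = (2n)!√π/(4^n·n!)
= 40320√π/(256·24) = (105/16)·√π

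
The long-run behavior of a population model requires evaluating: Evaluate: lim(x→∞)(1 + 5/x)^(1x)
Rewrite as [(1+5/x)^x]^1.
lim(1+5/x)^x=e^5, so limit=(e^5)^1=e^5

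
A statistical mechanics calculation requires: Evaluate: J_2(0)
J_n(0)=0 for all n > 0 (Bessel function of first kind)
J_2(0)=0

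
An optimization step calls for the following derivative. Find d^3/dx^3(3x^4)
Apply power rule 3 times:
d^1: 12x^3
d^2: 36x^2
d^3: 72x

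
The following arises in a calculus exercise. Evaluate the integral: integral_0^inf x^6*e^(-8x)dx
This is a Gamma integral. Substitute u = 8x (du = 8 dx):
integral_0^inf x^6 * e^(-8x) dx = (1/8^7) integral_0^inf u^6 * e^(-u) du
= Gamma(7)/8^7 = 6!/8^7 = 720/2097152

Answer: 45/131072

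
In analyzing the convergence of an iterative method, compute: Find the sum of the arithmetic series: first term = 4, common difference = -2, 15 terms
Last term: a_n = 4+(15-1)·-2 = -24
Sum = n(a_1+a_n)/2 = 15(4+(-24))/2 = -150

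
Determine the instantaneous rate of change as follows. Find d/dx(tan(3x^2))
Chain rule: d/dx[tan(u)]=sec²(u)·u' where u=3x^2
u'=6x

Answer: 6x·sec²(3x^2)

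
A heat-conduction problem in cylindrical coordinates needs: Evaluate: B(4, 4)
B(x,y) = Γ(x)Γ(y)/Γ(x + y) = (x-1)!(y-1)!/(x + y-1)!
B(4,4) = 3!·3!/7! = 1/140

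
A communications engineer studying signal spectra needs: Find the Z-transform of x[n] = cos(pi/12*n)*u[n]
Z{cos(w0*n)*u[n]}=z(z - cos(w0))/(z^2 - 2z*cos(w0) + 1)
With w0=pi/12: X(z)=z(z - cos(pi/12))/(z^2 - 2z*cos(pi/12) + 1)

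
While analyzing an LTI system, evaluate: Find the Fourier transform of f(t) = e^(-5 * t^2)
The Fourier transform of a Gaussian e^(-a * t^2) is sqrt(pi/a) * e^(-omega^2/(4a)).
With a=5: F(omega)=sqrt(pi/5) * e^(-omega^2/20)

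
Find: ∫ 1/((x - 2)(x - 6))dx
Partial fractions: 1/((x-2)(x-6))=A/(x-2) + B/(x-6)
A=-1/4, B=1/4
∫ [-1/4· 1/(x-2) + 1/4· 1/(x-6)] dx
=(1/4)[ln|x-6| - ln|x-2|] + C

Answer: (1/4)·ln|(x-6)/(x-2)| + C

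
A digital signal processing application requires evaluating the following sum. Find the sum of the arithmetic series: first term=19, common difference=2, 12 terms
Last term: a_n=19+(12-1)·2=41
Sum=n(a_1+a_n)/2=12(19+41)/2=360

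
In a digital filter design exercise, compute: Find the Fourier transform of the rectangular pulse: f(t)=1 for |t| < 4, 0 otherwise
F(omega) = integral from -4 to 4 of e^(-j * omega * t) dt
= 2 * sin(4 * omega)/omega = 8 * sinc(4 * omega/pi)

Answer: 2 * sin(4 * omega)/omega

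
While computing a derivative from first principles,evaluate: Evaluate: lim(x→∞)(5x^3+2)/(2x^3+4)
Divide numerator and denominator by x^3:
lim (5+2/x^3)/(2+4/x^3) = 5/2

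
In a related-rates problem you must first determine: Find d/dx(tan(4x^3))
Chain rule: d/dx[tan(u)]=sec²(u)·u' where u=4x^3
u'=12x^2

Answer: 12x^2·sec²(4x^3)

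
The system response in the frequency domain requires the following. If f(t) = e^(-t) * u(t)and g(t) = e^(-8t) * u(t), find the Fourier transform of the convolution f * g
By the convolution theorem: F{f * g} = F(omega) * G(omega)
F(omega) = 1/(1+j * omega), G(omega) = 1/(8+j * omega)
F{f * g} = 1/((1+j * omega)(8+j * omega))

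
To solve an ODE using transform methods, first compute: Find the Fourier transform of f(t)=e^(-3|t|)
Using the standard pair: F{e^(-a|t|)} = 2a/(a^2 + omega^2)
With a = 3: F(omega) = 6/(9 + omega^2)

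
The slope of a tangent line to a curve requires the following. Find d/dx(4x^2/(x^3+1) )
Quotient rule: (f/g)'=(f'g - fg')/g²
f=4x^2, f'=8x
g=x^3 + 1, g'=3x^2

Answer: (8x·(x^3 + 1) - 12x^4)/(x^3 + 1)²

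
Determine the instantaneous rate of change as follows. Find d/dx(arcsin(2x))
d/dx[arcsin(u)]=u'/√(1-u²), u=2x, u'=2

Answer: 2/√(1 - 4x²)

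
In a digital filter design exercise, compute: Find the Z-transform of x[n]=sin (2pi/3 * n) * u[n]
Z{sin(w0*n)*u[n]} = z*sin(w0)/(z^2-2z*cos(w0)+1)
With w0 = 2pi/3: X(z) = z*sin(2pi/3)/(z^2-2z*cos(2pi/3)+1)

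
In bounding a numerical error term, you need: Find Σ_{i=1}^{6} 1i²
=1·n(n + 1)(2n + 1)/6=1·6·7·13/6=91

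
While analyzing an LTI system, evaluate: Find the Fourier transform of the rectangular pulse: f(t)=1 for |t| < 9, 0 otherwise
F(omega)=integral from -9 to 9 of e^(-j*omega*t) dt
=2*sin(9*omega)/omega=18*sinc(9*omega/pi)

Answer: 2*sin(9*omega)/omega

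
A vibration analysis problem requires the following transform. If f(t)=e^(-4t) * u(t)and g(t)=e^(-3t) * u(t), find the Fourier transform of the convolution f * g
By the convolution theorem: F{f*g}=F(omega)*G(omega)
F(omega)=1/(4 + j*omega), G(omega)=1/(3 + j*omega)
F{f*g}=1/((4 + j*omega)(3 + j*omega))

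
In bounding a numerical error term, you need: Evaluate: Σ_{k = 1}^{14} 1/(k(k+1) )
Partial fractions: 1/(k(k+1))=1/k - 1/(k+1)
Telescoping sum: 1(1-1/15)=1·14/15

Answer: 14/15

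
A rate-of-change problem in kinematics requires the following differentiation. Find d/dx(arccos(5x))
d/dx[arccos(u)]=-u'/√(1-u²), u=5x, u'=5

Answer: -5/√(1-25x²)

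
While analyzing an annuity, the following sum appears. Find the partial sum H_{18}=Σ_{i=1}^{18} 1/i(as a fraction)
H_18 = 1+1/2+1/3+...+1/18
= 14274301/4084080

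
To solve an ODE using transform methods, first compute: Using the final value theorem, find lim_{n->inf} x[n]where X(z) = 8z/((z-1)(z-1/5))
Final value theorem: lim x[n]=lim_{z->1} (z-1) * X(z)
(z-1) * X(z)=8z/(z-1/5)
As z->1: 8/(1 - 1/5)=8/(4/5)=10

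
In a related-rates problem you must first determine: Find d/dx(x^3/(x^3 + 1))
Quotient rule: (f/g)' = (f'g - fg')/g²
f = x^3, f' = 3x^2
g = x^3 + 1, g' = 3x^2

Answer: (3x^2·(x^3 + 1) - 3x^5)/(x^3 + 1)²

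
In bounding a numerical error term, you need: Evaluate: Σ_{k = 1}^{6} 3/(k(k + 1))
Partial fractions: 3/(k(k + 1)) = 3/k - 3/(k + 1)
Telescoping sum: 3(1 - 1/7) = 3·6/7

Answer: 18/7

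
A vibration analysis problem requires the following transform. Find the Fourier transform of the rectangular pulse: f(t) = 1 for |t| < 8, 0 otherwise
F(omega)=integral from -8 to 8 of e^(-j * omega * t) dt
=2 * sin(8 * omega)/omega=16 * sinc(8 * omega/pi)

Answer: 2 * sin(8 * omega)/omega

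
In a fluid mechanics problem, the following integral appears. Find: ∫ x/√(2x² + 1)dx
Let u = 2x²+1, du = 4x dx
∫ (1/4)·u^(-1/2) du = √u/2+C

Answer: √(2x²+1)/2+C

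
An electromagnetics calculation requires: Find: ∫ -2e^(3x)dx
Since d/dx[e^(3x)]=3e^(3x), we get -2/3 e^(3x)+C

Answer: (-2/3)e^(3x)+C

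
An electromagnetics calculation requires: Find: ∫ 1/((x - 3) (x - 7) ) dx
Partial fractions: 1/((x-3)(x-7)) = A/(x-3) + B/(x-7)
A = -1/4, B = 1/4
∫ [-1/4· 1/(x-3) + 1/4· 1/(x-7)] dx
= (1/4)[ln|x-7| - ln|x-3|] + C

Answer: (1/4)·ln|(x-7)/(x-3)| + C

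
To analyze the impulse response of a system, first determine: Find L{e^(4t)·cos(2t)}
First shifting: L{e^(at)f(t)}=F(s-a)
L{cos(2t)}=s/(s²+4)
Shift: (s-4)/((s-4)²+4)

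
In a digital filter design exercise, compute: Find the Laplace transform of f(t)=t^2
L{t^n} = n!/s^(n+1)
L{t^2} = 2!/s^3 = 2/s^3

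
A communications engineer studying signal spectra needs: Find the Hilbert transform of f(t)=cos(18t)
The Hilbert transform shifts each frequency component by -pi/2.
H{cos(wt)} = sin(wt)
With w = 18: H{cos(18t)} = sin(18t)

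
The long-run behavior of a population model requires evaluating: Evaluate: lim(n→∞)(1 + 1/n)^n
This is the definition of e^1: lim(1 + 1/n)^n=e^1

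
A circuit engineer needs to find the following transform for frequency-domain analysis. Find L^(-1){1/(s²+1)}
L^(-1){w/(s² + w²)}=sin(wt)
Here w=1

Answer: sin(t)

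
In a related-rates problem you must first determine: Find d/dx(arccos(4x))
d/dx[arccos(u)] = -u'/√(1-u²), u = 4x, u' = 4

Answer: -4/√(1-16x²)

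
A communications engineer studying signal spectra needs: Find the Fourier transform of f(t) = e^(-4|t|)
Using the standard pair: F{e^(-a|t|)}=2a/(a^2+omega^2)
With a=4: F(omega)=8/(16+omega^2)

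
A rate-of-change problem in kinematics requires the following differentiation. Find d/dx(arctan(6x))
d/dx[arctan(u)]=u'/(1 + u²), u=6x, u'=6

Answer: 6/(1 + 36x²)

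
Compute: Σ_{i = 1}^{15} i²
Using formula: Σ i^2 = n(n+1)(2n+1)/6 = 15·16·31/6 = 1240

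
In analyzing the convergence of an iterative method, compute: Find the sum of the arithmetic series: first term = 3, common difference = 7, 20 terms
Last term: a_n=3+(20-1)·7=136
Sum=n(a_1+a_n)/2=20(3+136)/2=1390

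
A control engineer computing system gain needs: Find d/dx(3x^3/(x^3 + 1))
Quotient rule: (f/g)'=(f'g - fg')/g²
f=3x^3, f'=9x^2
g=x^3+1, g'=3x^2

Answer: (9x^2·(x^3+1)-9x^5)/(x^3+1)²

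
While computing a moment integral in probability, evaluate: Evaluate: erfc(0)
erfc(x) = 1 - erf(x); erfc(0) = 1 - erf(0) = 1 - 0 = 1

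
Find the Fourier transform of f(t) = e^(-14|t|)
Using the standard pair: F{e^(-a|t|)}=2a/(a^2+omega^2)
With a=14: F(omega)=28/(196+omega^2)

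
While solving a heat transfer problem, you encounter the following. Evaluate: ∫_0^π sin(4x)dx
Antiderivative: -cos(4x)/4
Evaluate at bounds: [-cos(4·π)/4] - [-cos(4·0)/4]
= (-(1)+(1))/4 = 0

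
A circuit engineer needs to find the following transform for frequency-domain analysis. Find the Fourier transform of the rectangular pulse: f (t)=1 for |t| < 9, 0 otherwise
F(omega) = integral from -9 to 9 of e^(-j * omega * t) dt
= 2 * sin(9 * omega)/omega = 18 * sinc(9 * omega/pi)

Answer: 2 * sin(9 * omega)/omega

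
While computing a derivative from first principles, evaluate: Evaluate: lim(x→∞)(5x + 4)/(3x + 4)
Divide numerator and denominator by x:
lim (5+4/x)/(3+4/x)=5/3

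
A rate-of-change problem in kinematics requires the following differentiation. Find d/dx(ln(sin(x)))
Chain rule: d/dx[ln(u)]=u'/u where u=sin(x)
u'=cos(x)

Answer: (cos(x))/(sin(x))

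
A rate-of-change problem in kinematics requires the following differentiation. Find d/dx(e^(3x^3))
Chain rule: d/dx[e^u]=e^u · u' where u=3x^3
u'=9x^2

Answer: 9x^2·e^(3x^3)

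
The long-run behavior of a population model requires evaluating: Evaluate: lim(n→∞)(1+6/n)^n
This is the definition of e^6: lim(1+6/n)^n = e^6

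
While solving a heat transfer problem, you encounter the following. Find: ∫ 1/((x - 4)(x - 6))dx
Partial fractions: 1/((x-4)(x-6))=A/(x-4) + B/(x-6)
A=-1/2, B=1/2
∫ [-1/2· 1/(x-4) + 1/2· 1/(x-6)] dx
=(1/2)[ln|x-6| - ln|x-4|] + C

Answer: (1/2)·ln|(x-6)/(x-4)| + C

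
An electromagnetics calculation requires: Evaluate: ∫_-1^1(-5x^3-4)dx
Step 1: Find antiderivative F(x) = (-5/4)x^4-4x
Step 2: F(1) - F(-1) = -21/4 - (11/4) = -8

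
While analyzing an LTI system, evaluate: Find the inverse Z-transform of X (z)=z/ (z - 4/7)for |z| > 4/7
Standard pair: z/(z-a) <-> a^n*u[n] for causal signals
With a=4/7: x[n]=(4/7)^n*u[n]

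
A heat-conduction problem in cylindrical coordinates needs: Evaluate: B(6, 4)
B(x,y)=Γ(x)Γ(y)/Γ(x+y)=(x-1)!(y-1)!/(x+y-1)!
B(6,4)=5!·3!/9!=1/504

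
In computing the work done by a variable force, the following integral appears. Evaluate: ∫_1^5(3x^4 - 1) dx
Step 1: Find antiderivative F(x) = (3/5)x^5 - x
Step 2: F(5) - F(1) = 1870 - (-2/5) = 9352/5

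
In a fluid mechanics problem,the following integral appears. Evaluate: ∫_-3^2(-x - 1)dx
Step 1: Find antiderivative F(x) = (-1/2)x^2 - x
Step 2: F(2) - F(-3) = -4 - (-3/2) = -5/2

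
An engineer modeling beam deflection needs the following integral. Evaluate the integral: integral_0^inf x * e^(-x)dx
This is a Gamma integral. Substitute u=1x:
integral_0^inf x*e^(-x) dx=(1/1^2) integral_0^inf u^1*e^(-u) du
=Gamma(2)/1^2=1!/1^2=1/1

Answer: 1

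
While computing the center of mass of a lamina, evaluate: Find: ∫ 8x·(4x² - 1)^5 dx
Let u=4x² - 1, du=8x dx
∫ u^5 du=u^6/6 + C

Answer: (4x² - 1)^6/6 + C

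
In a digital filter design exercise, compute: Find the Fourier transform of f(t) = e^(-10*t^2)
The Fourier transform of a Gaussian e^(-a * t^2) is sqrt(pi/a) * e^(-omega^2/(4a)).
With a=10: F(omega)=sqrt(pi/10) * e^(-omega^2/40)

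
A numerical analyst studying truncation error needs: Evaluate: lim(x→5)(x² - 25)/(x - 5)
Factor: (x² - 25)=(x-5)(x+5)
Cancel (x-5): lim(x→5) (x+5)=10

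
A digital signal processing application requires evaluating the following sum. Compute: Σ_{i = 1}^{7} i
Using formula: Σ i^1=n(n + 1)/2=7·8/2=28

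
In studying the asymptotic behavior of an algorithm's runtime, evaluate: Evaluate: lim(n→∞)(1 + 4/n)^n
This is the definition of e^4: lim(1+4/n)^n = e^4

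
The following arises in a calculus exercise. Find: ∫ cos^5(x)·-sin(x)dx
Let u = cos(x), du = -sin(x) dx
∫ u^5 du = u^6/6+C

Answer: cos^6(x)/6+C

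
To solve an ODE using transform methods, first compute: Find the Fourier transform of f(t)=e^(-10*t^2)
The Fourier transform of a Gaussian e^(-a*t^2) is sqrt(pi/a)*e^(-omega^2/(4a)).
With a=10: F(omega)=sqrt(pi/10)*e^(-omega^2/40)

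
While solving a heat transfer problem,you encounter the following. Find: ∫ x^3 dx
Using power rule: ∫ x^3 dx=1/4 x^4 + C=(1/4)x^4 + C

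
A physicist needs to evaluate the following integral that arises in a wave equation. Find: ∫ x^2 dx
Using power rule: ∫ x^2 dx=1/3 x^3+C=(1/3)x^3+C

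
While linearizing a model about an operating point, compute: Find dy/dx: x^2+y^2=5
Differentiate: 2x+2y·(dy/dx)=0
dy/dx=-2x/(2y)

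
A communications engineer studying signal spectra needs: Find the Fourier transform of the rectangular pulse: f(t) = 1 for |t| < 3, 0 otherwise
F(omega) = integral from -3 to 3 of e^(-j*omega*t) dt
= 2*sin(3*omega)/omega = 6*sinc(3*omega/pi)

Answer: 2*sin(3*omega)/omega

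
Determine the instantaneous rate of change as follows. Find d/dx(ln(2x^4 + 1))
Chain rule: d/dx[ln(u)] = u'/u where u = 2x^4 + 1
u' = 8x^3

Answer: (8x^3)/(2x^4 + 1)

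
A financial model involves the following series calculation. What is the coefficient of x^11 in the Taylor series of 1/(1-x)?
1/(1-x) = Σ x^n for |x|<1
All coefficients are 1

Answer: 1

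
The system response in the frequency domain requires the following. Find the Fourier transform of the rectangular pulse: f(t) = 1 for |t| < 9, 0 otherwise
F(omega) = integral from -9 to 9 of e^(-j * omega * t) dt
= 2 * sin(9 * omega)/omega = 18 * sinc(9 * omega/pi)

Answer: 2 * sin(9 * omega)/omega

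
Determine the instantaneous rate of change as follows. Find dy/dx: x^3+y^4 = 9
Differentiate: 3x^2+4y^3·(dy/dx)=0
dy/dx=-3x^2/(4y^3)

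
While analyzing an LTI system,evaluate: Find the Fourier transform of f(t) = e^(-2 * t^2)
The Fourier transform of a Gaussian e^(-a * t^2) is sqrt(pi/a) * e^(-omega^2/(4a)).
With a=2: F(omega)=sqrt(pi/2) * e^(-omega^2/8)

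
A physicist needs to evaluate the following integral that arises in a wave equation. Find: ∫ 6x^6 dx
Using power rule: ∫ 6x^6 dx = 6/7 x^7+C = (6/7)x^7+C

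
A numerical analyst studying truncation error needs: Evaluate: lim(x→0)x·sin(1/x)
Squeeze theorem: -|x| ≤ x·sin(1/x) ≤ |x|
Since x → 0 as x → 0, by squeeze theorem the limit is 0

Answer: 0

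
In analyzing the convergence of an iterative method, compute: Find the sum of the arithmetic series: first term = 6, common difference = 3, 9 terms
Last term: a_n=6+(9-1)·3=30
Sum=n(a_1+a_n)/2=9(6+30)/2=162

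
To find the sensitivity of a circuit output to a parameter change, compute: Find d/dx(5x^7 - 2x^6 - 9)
Power rule: d/dx(ax^n) = n·a·x^(n-1)
Term by term: 35·x^6 - 12·x^5

Answer: 35x^6 - 12x^5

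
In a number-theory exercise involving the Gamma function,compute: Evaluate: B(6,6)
B(x,y) = Γ(x)Γ(y)/Γ(x+y) = (x-1)!(y-1)!/(x+y-1)!
B(6,6) = 5!·5!/11! = 1/2772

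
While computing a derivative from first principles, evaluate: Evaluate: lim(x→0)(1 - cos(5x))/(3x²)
Using 1-cos(u) ≈ u²/2 for small u:
(1-cos(5x)) ≈ (5x)²/2=25x²/2
So limit=25/(2·3)=25/6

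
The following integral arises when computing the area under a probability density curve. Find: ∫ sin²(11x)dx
Using identity sin²(u)=(1 - cos(2u))/2:
∫ (1 - cos(22x))/2 dx=x/2 - sin(22x)/44+C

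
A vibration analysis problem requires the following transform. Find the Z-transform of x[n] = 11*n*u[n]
Z{n * u[n]} = z/(z-1)^2
By linearity: Z{11 * n * u[n]} = 11z/(z-1)^2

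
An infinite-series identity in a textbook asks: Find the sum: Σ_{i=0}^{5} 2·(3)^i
Geometric series: S=a(1 - r^n)/(1 - r)
a=2, r=3, n=6
S=2(1 - 729)/-2=728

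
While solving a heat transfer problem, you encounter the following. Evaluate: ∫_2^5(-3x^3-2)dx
Step 1: Find antiderivative F(x) = (-3/4)x^4-2x
Step 2: F(5) - F(2) = -1915/4 - (-16) = -1851/4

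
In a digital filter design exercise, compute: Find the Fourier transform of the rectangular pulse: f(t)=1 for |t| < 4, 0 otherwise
F(omega) = integral from -4 to 4 of e^(-j * omega * t) dt
= 2 * sin(4 * omega)/omega = 8 * sinc(4 * omega/pi)

Answer: 2 * sin(4 * omega)/omega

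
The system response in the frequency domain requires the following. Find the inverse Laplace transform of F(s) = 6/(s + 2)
L^(-1){6/(s-a)} = c·e^(at)
Here a = -2, c = 6

Answer: 6e^(-2t)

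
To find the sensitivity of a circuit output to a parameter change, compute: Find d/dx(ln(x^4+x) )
Chain rule: d/dx[ln(u)] = u'/u where u = x^4+x
u' = 4x^3+1

Answer: (4x^3+1)/(x^4+x)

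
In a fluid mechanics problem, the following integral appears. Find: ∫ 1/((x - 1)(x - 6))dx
Partial fractions: 1/((x-1)(x-6)) = A/(x-1)+B/(x-6)
A = -1/5, B = 1/5
∫ [-1/5· 1/(x-1)+1/5· 1/(x-6)] dx
= (1/5)[ln|x-6| - ln|x-1|]+C

Answer: (1/5)·ln|(x-6)/(x-1)|+C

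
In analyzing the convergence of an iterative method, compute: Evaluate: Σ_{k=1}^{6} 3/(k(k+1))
Partial fractions: 3/(k(k+1))=3/k - 3/(k+1)
Telescoping sum: 3(1-1/7)=3·6/7

Answer: 18/7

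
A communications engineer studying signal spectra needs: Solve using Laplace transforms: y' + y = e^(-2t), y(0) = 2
Take L: sY - 2+Y = 1/(s+2)
Y(s+1) = 1/(s+2)+2
Y = 1/((s+2)(s+1))+2/(s+1)
Partial fractions: 1/((s+2)(s+1)) = -1/(s+2)+1/(s+1)
So Y = -1/(s+2)+3/(s+1)
Inverse Laplace transform (L^(-1){1/(s+2)} = e^(-2t), L^(-1){1/(s+1)} = e^(-t)):

Answer: y(t) = -1·e^(-2t)+3·e^(-t)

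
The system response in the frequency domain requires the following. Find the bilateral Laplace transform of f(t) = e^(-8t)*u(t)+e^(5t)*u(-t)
For e^(-8t)*u(t): L = 1/(s + 8), Re(s) > -8
For e^(5t)*u(-t): L = -1/(s-5), Re(s) < 5
Combined: F(s) = 1/(s + 8) - 1/(s-5), -8 < Re(s) < 5

Answer: 1/(s + 8) - 1/(s-5), ROC: -8 < Re(s) < 5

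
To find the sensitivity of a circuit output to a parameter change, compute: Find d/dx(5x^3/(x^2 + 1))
Quotient rule: (f/g)'=(f'g - fg')/g²
f=5x^3, f'=15x^2
g=x^2+1, g'=2x

Answer: (15x^2·(x^2+1)-10x^4)/(x^2+1)²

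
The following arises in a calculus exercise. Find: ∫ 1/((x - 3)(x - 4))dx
Partial fractions: 1/((x-3)(x-4)) = A/(x-3)+B/(x-4)
A = -1, B = 1
∫ [-1· 1/(x-3)+1· 1/(x-4)] dx
= (1)[ln|x-4| - ln|x-3|]+C

Answer: ln|(x-4)/(x-3)|+C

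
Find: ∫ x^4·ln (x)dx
By parts: u=ln(x), dv=x^4 dx
du=1/x dx, v=x^5/5
=x^5·ln(x)/5 - ∫ x^4/5 dx
=x^5·ln(x)/5 - x^5/25 + C

Answer: x^5(ln(x)/5 - 1/25) + C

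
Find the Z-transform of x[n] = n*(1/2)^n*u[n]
Using the property Z{n*a^n*u[n]} = az/(z-a)^2
With a = 1/2: X(z) = (1/2)z/(z - 1/2)^2, |z| > 1/2

Answer: (1/2)z/(z - 1/2)^2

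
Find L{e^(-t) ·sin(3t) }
First shifting: L{e^(at)f(t)} = F(s-a)
L{sin(3t)} = 3/(s² + 9)
Shift: 3/((s + 1)² + 9)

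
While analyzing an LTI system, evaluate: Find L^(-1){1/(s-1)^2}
L^(-1){1/(s-a)^n} = t^(n-1)·e^(at)/(n-1)!
Here a = 1, n = 2: t^1·e^(t)/1

Answer: t·e^(t)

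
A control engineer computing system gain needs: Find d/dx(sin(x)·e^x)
Product rule: (fg)'=f'g + fg'
f=sin(x), f'=cos(x)
g=e^x, g'=e^x

Answer: cos(x)·e^x + sin(x)·e^x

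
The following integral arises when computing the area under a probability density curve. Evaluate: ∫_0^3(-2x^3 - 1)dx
Step 1: Find antiderivative F(x)=(-1/2)x^4 - x
Step 2: F(3) - F(0)=-87/2 - (0)=-87/2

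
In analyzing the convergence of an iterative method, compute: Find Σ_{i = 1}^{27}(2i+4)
=2·Σ i+4·27=2·378+108=864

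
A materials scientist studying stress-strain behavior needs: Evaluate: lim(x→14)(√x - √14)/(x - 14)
Multiply by conjugate (√x + √14)/(√x + √14):
=(x - 14)/((x - 14)(√x + √14))=1/(√x + √14)
As x → 14: 1/(2√14)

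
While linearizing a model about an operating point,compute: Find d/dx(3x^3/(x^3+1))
Quotient rule: (f/g)' = (f'g - fg')/g²
f = 3x^3, f' = 9x^2
g = x^3+1, g' = 3x^2

Answer: (9x^2·(x^3+1)-9x^5)/(x^3+1)²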